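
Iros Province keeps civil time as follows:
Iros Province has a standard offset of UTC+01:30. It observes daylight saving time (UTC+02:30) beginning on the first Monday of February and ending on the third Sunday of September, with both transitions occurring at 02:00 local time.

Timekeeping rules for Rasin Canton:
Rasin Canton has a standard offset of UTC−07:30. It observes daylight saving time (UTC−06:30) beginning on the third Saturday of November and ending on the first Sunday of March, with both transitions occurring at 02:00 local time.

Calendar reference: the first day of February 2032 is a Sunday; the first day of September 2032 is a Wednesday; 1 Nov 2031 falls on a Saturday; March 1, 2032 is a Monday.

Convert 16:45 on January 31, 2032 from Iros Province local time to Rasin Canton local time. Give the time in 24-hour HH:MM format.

1 February 2032 is a Sunday, so the first Monday is February 2.
1 September 2032 is a Wednesday, so the first Sunday is September 5 and the third is September 19.
January 31, 2032 does not fall between 2 February and 19 September, so daylight saving is not in effect and Iros Province is at UTC+01:30.
16:45 Iros Province − 1h30m = 15:15 UTC.
1 November 2031 is a Saturday, so the first Saturday is November 1 and the third is November 15.
1 March 2032 is a Monday, so the first Sunday is March 7.
At the standard offset (UTC−07:30), 15:15 UTC − 7h30m = 07:45 Rasin Canton standard time.
The standard-time date in Rasin Canton, January 31, 2032, falls between 15 November 2031 and 7 March 2032, so daylight saving is in effect and Rasin Canton is at UTC−06:30.
15:15 UTC − 6h30m = 08:45 Rasin Canton.

08:45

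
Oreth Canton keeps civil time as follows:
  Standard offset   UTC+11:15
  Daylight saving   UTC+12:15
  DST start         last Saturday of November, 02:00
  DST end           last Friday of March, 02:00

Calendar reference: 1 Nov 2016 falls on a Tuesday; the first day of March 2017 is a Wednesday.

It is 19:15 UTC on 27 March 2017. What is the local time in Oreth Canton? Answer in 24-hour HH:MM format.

1 November 2016 is a Tuesday, so Saturdays fall on 5, 12, 19, 26; the last is November 26.
1 March 2017 is a Wednesday, so Fridays fall on 3, 10, 17, 24, 31; the last is March 31.
At the standard offset (UTC+11:15), 19:15 UTC + 11h15m = 06:30 Oreth Canton standard time (rolling into the next day, 28 March 2017).
The standard-time date in Oreth Canton, 28 March 2017, lies within the daylight-saving period (26 November 2016 – 31 March 2017), so Oreth Canton is on daylight time, UTC+12:15.
19:15 UTC + 12h15m = 07:30 local (rolling into the next day, 28 March 2017).

07:30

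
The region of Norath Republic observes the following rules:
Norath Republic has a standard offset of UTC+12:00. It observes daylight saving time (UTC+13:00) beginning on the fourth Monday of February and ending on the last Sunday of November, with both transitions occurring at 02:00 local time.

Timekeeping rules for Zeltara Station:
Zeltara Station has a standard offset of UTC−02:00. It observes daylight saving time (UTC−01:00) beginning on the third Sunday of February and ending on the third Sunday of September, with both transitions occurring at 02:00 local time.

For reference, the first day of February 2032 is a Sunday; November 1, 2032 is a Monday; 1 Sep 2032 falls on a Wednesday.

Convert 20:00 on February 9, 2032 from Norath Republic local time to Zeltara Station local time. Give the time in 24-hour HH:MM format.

06:00

1 February 2032 is a Sunday, so the first Monday is February 2 and the fourth is February 23.
1 November 2032 is a Monday, so Sundays fall on 7, 14, 21, 28; the last is November 28.
Daylight saving runs 23 February – 28 November; February 9, 2032 is outside that window, so Norath Republic is on standard time at UTC+12:00.
20:00 Norath Republic − 12h = 08:00 UTC.
1 February 2032 is a Sunday, so the first Sunday is February 1 and the third is February 15.
1 September 2032 is a Wednesday, so the first Sunday is September 5 and the third is September 19.
At the standard offset (UTC−02:00), 08:00 UTC − 2h = 06:00 Zeltara Station standard time.
The standard-time date in Zeltara Station, February 9, 2032, does not fall between 15 February and 19 September, so daylight saving is not in effect and Zeltara Station is at UTC−02:00.
08:00 UTC − 2h = 06:00 Zeltara Station.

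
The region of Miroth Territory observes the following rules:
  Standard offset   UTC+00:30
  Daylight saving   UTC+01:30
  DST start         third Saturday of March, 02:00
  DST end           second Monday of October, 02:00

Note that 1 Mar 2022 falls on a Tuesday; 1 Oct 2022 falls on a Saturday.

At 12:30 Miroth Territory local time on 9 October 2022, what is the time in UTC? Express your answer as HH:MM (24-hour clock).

1 March 2022 is a Tuesday, so the first Saturday is March 5 and the third is March 19.
1 October 2022 is a Saturday, so the first Monday is October 3 and the second is October 10.
Daylight saving runs 19 March – 10 October; 9 October 2022 is inside that window, so Miroth Territory is at UTC+01:30.
12:30 local − 1h30m = 11:00 UTC.

11:00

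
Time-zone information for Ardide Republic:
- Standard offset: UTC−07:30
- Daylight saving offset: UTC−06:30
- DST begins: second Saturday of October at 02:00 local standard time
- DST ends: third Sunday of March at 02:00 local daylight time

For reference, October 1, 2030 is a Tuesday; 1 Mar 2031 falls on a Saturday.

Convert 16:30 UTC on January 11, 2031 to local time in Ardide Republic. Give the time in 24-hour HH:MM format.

10:00

1 October 2030 is a Tuesday, so the first Saturday is October 5 and the second is October 12.
1 March 2031 is a Saturday, so the first Sunday is March 2 and the third is March 16.
At the standard offset (UTC−07:30), 16:30 UTC − 7h30m = 09:00 Ardide Republic standard time.
The standard-time date in Ardide Republic, January 11, 2031, falls between 12 October 2030 and 16 March 2031, so daylight saving is in effect and Ardide Republic is at UTC−06:30.
16:30 UTC − 6h30m = 10:00 local.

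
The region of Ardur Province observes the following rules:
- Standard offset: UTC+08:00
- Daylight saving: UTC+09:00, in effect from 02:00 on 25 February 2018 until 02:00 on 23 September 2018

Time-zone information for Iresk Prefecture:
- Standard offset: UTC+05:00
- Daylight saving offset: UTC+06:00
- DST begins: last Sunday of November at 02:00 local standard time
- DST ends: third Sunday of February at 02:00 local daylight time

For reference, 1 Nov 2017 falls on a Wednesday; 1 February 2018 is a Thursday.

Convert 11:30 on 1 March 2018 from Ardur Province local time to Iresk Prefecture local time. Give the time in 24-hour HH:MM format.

07:30

1 March 2018 lies within the daylight-saving period (25 February – 23 September), so Ardur Province is on daylight time, UTC+09:00.
11:30 Ardur Province − 9h = 02:30 UTC.
1 November 2017 is a Wednesday, so Sundays fall on 5, 12, 19, 26; the last is November 26.
1 February 2018 is a Thursday, so the first Sunday is February 4 and the third is February 18.
At the standard offset (UTC+05:00), 02:30 UTC + 5h = 07:30 Iresk Prefecture standard time.
The standard-time date in Iresk Prefecture, 1 March 2018, is outside the daylight-saving period (26 November 2017 – 18 February 2018), so Iresk Prefecture is on standard time, UTC+05:00.
02:30 UTC + 5h = 07:30 Iresk Prefecture.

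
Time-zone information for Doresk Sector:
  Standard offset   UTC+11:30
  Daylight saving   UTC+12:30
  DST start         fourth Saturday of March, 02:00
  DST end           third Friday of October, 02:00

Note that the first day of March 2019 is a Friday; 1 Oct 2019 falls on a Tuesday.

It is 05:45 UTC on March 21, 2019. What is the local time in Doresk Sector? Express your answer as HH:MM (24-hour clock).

17:15

1 March 2019 is a Friday, so the first Saturday is March 2 and the fourth is March 23.
1 October 2019 is a Tuesday, so the first Friday is October 4 and the third is October 18.
At the standard offset (UTC+11:30), 05:45 UTC + 11h30m = 17:15 Doresk Sector standard time.
The standard-time date in Doresk Sector, March 21, 2019, does not fall between 23 March and 18 October, so daylight saving is not in effect and Doresk Sector is at UTC+11:30.
05:45 UTC + 11h30m = 17:15 local.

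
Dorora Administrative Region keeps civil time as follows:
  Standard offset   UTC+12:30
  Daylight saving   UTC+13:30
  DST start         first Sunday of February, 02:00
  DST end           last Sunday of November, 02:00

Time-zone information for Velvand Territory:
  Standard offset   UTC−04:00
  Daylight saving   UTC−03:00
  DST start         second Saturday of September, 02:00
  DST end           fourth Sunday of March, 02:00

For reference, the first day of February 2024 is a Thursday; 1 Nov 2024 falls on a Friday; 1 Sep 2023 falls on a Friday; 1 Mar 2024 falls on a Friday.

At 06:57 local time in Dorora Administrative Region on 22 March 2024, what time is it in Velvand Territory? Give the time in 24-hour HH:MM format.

14:27

1 February 2024 is a Thursday, so the first Sunday is February 4.
1 November 2024 is a Friday, so Sundays fall on 3, 10, 17, 24; the last is November 24.
Daylight saving runs 4 February – 24 November; 22 March 2024 is inside that window, so Dorora Administrative Region is at UTC+13:30.
06:57 Dorora Administrative Region − 13h30m = 17:27 UTC (rolling into the previous day, 21 March 2024).
1 September 2023 is a Friday, so the first Saturday is September 2 and the second is September 9.
1 March 2024 is a Friday, so the first Sunday is March 3 and the fourth is March 24.
At the standard offset (UTC−04:00), 17:27 UTC − 4h = 13:27 Velvand Territory standard time.
The standard-time date in Velvand Territory, 21 March 2024, lies within the daylight-saving period (9 September 2023 – 24 March 2024), so Velvand Territory is on daylight time, UTC−03:00.
17:27 UTC − 3h = 14:27 Velvand Territory.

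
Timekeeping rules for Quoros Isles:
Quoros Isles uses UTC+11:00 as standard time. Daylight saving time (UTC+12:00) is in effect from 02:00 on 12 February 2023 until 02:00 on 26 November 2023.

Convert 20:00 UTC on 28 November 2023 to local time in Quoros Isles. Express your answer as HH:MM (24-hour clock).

07:00

At the standard offset (UTC+11:00), 20:00 UTC + 11h = 07:00 Quoros Isles standard time (rolling into the next day, 29 November 2023).
Daylight saving runs 12 February – 26 November; the standard-time date in Quoros Isles, 29 November 2023, is outside that window, so Quoros Isles is on standard time at UTC+11:00.
20:00 UTC + 11h = 07:00 local (rolling into the next day, 29 November 2023).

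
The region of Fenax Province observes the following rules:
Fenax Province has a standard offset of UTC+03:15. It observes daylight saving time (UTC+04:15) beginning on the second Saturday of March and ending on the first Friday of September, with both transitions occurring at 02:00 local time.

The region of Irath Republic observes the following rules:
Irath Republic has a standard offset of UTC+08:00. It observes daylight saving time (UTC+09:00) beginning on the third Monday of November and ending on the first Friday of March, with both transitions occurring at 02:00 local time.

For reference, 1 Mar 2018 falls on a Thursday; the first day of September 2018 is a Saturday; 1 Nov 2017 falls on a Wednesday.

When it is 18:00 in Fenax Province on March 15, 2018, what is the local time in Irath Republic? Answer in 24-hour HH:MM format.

21:45

1 March 2018 is a Thursday, so the first Saturday is March 3 and the second is March 10.
1 September 2018 is a Saturday, so the first Friday is September 7.
Daylight saving runs 10 March – 7 September; March 15, 2018 is inside that window, so Fenax Province is at UTC+04:15.
18:00 Fenax Province − 4h15m = 13:45 UTC.
1 November 2017 is a Wednesday, so the first Monday is November 6 and the third is November 20.
1 March 2018 is a Thursday, so the first Friday is March 2.
At the standard offset (UTC+08:00), 13:45 UTC + 8h = 21:45 Irath Republic standard time.
Daylight saving runs 20 November 2017 – 2 March 2018; the standard-time date in Irath Republic, March 15, 2018, is outside that window, so Irath Republic is on standard time at UTC+08:00.
13:45 UTC + 8h = 21:45 Irath Republic.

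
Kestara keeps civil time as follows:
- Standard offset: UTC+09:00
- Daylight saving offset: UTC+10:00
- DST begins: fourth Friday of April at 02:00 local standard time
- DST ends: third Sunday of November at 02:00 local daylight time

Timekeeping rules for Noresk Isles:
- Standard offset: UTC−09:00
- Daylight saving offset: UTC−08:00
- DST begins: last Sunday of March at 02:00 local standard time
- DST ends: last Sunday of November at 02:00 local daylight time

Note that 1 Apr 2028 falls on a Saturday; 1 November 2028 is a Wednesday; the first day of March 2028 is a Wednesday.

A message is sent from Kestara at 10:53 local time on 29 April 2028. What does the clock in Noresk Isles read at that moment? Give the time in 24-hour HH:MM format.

16:53

1 April 2028 is a Saturday, so the first Friday is April 7 and the fourth is April 28.
1 November 2028 is a Wednesday, so the first Sunday is November 5 and the third is November 19.
Daylight saving runs 28 April – 19 November; 29 April 2028 is inside that window, so Kestara is at UTC+10:00.
10:53 Kestara − 10h = 00:53 UTC.
1 March 2028 is a Wednesday, so Sundays fall on 5, 12, 19, 26; the last is March 26.
1 November 2028 is a Wednesday, so Sundays fall on 5, 12, 19, 26; the last is November 26.
At the standard offset (UTC−09:00), 00:53 UTC − 9h = 15:53 Noresk Isles standard time (rolling into the previous day, 28 April 2028).
Daylight saving runs 26 March – 26 November; the standard-time date in Noresk Isles, 28 April 2028, is inside that window, so Noresk Isles is at UTC−08:00.
00:53 UTC − 8h = 16:53 Noresk Isles (rolling into the previous day, 28 April 2028).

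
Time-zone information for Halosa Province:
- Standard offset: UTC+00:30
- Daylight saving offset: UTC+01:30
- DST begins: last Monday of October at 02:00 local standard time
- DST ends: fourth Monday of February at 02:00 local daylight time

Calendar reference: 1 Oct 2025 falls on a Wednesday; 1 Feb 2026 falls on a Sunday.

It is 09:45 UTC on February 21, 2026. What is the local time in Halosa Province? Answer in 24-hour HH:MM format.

1 October 2025 is a Wednesday, so Mondays fall on 6, 13, 20, 27; the last is October 27.
1 February 2026 is a Sunday, so the first Monday is February 2 and the fourth is February 23.
At the standard offset (UTC+00:30), 09:45 UTC + 0h30m = 10:15 Halosa Province standard time.
The standard-time date in Halosa Province, February 21, 2026, falls between 27 October 2025 and 23 February 2026, so daylight saving is in effect and Halosa Province is at UTC+01:30.
09:45 UTC + 1h30m = 11:15 local.

11:15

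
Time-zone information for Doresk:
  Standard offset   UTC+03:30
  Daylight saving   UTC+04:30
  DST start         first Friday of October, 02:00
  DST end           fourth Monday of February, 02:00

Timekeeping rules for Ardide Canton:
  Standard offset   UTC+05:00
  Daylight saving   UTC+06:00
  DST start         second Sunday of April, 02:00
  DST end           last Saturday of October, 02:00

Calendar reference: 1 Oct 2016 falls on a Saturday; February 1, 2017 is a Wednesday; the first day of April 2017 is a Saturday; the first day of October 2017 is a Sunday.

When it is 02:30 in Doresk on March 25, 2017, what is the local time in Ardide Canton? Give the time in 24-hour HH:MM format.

04:00

1 October 2016 is a Saturday, so the first Friday is October 7.
1 February 2017 is a Wednesday, so the first Monday is February 6 and the fourth is February 27.
March 25, 2017 does not fall between 7 October 2016 and 27 February 2017, so daylight saving is not in effect and Doresk is at UTC+03:30.
02:30 Doresk − 3h30m = 23:00 UTC (rolling into the previous day, 24 March 2017).
1 April 2017 is a Saturday, so the first Sunday is April 2 and the second is April 9.
1 October 2017 is a Sunday, so Saturdays fall on 7, 14, 21, 28; the last is October 28.
At the standard offset (UTC+05:00), 23:00 UTC + 5h = 04:00 Ardide Canton standard time (rolling into the next day, 25 March 2017).
The standard-time date in Ardide Canton, March 25, 2017, does not fall between 9 April and 28 October, so daylight saving is not in effect and Ardide Canton is at UTC+05:00.
23:00 UTC + 5h = 04:00 Ardide Canton (rolling into the next day, 25 March 2017).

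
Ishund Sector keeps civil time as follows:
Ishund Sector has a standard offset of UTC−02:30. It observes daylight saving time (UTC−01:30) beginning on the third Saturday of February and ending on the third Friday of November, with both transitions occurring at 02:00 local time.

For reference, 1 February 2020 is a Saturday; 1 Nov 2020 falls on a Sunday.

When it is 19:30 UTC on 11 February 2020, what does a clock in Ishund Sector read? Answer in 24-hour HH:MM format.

17:00

1 February 2020 is a Saturday, so the first Saturday is February 1 and the third is February 15.
1 November 2020 is a Sunday, so the first Friday is November 6 and the third is November 20.
At the standard offset (UTC−02:30), 19:30 UTC − 2h30m = 17:00 Ishund Sector standard time.
The standard-time date in Ishund Sector, 11 February 2020, is outside the daylight-saving period (15 February – 20 November), so Ishund Sector is on standard time, UTC−02:30.
19:30 UTC − 2h30m = 17:00 local.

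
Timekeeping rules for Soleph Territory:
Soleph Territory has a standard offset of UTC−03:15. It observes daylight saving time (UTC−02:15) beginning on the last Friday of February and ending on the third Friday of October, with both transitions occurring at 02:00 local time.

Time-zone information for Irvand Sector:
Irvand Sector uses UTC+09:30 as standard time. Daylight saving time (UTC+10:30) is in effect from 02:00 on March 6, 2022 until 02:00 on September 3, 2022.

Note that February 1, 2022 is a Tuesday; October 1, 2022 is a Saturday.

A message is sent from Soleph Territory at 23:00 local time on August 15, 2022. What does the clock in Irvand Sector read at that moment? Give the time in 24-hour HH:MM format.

11:45

1 February 2022 is a Tuesday, so Fridays fall on 4, 11, 18, 25; the last is February 25.
1 October 2022 is a Saturday, so the first Friday is October 7 and the third is October 21.
Daylight saving runs 25 February – 21 October; August 15, 2022 is inside that window, so Soleph Territory is at UTC−02:15.
23:00 Soleph Territory + 2h15m = 01:15 UTC (rolling into the next day, 16 August 2022).
At the standard offset (UTC+09:30), 01:15 UTC + 9h30m = 10:45 Irvand Sector standard time.
The standard-time date in Irvand Sector, August 16, 2022, falls between 6 March and 3 September, so daylight saving is in effect and Irvand Sector is at UTC+10:30.
01:15 UTC + 10h30m = 11:45 Irvand Sector.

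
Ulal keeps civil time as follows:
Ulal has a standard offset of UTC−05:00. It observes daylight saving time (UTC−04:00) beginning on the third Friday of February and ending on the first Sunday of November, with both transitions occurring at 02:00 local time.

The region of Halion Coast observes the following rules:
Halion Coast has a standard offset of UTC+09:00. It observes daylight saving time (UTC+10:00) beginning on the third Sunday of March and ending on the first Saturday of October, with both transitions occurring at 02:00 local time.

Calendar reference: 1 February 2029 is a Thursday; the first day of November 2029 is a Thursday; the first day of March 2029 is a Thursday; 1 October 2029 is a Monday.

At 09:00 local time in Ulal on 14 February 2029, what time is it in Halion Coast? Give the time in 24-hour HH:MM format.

1 February 2029 is a Thursday, so the first Friday is February 2 and the third is February 16.
1 November 2029 is a Thursday, so the first Sunday is November 4.
14 February 2029 does not fall between 16 February and 4 November, so daylight saving is not in effect and Ulal is at UTC−05:00.
09:00 Ulal + 5h = 14:00 UTC.
1 March 2029 is a Thursday, so the first Sunday is March 4 and the third is March 18.
1 October 2029 is a Monday, so the first Saturday is October 6.
At the standard offset (UTC+09:00), 14:00 UTC + 9h = 23:00 Halion Coast standard time.
The standard-time date in Halion Coast, 14 February 2029, is outside the daylight-saving period (18 March – 6 October), so Halion Coast is on standard time, UTC+09:00.
14:00 UTC + 9h = 23:00 Halion Coast.

23:00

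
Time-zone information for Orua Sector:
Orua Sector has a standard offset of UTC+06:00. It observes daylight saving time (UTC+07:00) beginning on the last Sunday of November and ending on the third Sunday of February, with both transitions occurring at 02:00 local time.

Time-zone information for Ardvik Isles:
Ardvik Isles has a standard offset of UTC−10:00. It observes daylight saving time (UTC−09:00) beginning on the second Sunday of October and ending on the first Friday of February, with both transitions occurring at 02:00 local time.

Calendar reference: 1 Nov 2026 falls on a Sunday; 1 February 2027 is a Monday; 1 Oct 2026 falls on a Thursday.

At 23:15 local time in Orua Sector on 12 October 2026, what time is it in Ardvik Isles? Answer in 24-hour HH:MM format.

1 November 2026 is a Sunday, so Sundays fall on 1, 8, 15, 22, 29; the last is November 29.
1 February 2027 is a Monday, so the first Sunday is February 7 and the third is February 21.
Daylight saving runs 29 November 2026 – 21 February 2027; 12 October 2026 is outside that window, so Orua Sector is on standard time at UTC+06:00.
23:15 Orua Sector − 6h = 17:15 UTC.
1 October 2026 is a Thursday, so the first Sunday is October 4 and the second is October 11.
1 February 2027 is a Monday, so the first Friday is February 5.
At the standard offset (UTC−10:00), 17:15 UTC − 10h = 07:15 Ardvik Isles standard time.
The standard-time date in Ardvik Isles, 12 October 2026, lies within the daylight-saving period (11 October 2026 – 5 February 2027), so Ardvik Isles is on daylight time, UTC−09:00.
17:15 UTC − 9h = 08:15 Ardvik Isles.

08:15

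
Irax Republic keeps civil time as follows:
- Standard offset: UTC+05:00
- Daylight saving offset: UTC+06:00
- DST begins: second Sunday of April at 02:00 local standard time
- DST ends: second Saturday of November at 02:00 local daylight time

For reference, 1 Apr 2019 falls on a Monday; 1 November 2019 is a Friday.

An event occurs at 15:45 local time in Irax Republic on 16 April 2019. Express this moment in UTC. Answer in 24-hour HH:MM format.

1 April 2019 is a Monday, so the first Sunday is April 7 and the second is April 14.
1 November 2019 is a Friday, so the first Saturday is November 2 and the second is November 9.
16 April 2019 falls between 14 April and 9 November, so daylight saving is in effect and Irax Republic is at UTC+06:00.
15:45 local − 6h = 09:45 UTC.

09:45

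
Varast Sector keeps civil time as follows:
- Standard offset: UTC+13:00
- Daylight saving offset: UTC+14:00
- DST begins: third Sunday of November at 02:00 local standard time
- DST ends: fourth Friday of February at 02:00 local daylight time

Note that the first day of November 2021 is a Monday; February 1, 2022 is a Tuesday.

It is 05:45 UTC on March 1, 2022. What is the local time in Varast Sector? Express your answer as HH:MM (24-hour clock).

1 November 2021 is a Monday, so the first Sunday is November 7 and the third is November 21.
1 February 2022 is a Tuesday, so the first Friday is February 4 and the fourth is February 25.
At the standard offset (UTC+13:00), 05:45 UTC + 13h = 18:45 Varast Sector standard time.
The standard-time date in Varast Sector, March 1, 2022, does not fall between 21 November 2021 and 25 February 2022, so daylight saving is not in effect and Varast Sector is at UTC+13:00.
05:45 UTC + 13h = 18:45 local.

18:45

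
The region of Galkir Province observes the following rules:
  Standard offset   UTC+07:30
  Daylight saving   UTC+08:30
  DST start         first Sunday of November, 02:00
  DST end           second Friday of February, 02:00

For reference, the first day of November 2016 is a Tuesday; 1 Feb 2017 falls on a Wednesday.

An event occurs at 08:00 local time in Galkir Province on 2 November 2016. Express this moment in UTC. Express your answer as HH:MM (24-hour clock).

00:30

1 November 2016 is a Tuesday, so the first Sunday is November 6.
1 February 2017 is a Wednesday, so the first Friday is February 3 and the second is February 10.
Daylight saving runs 6 November 2016 – 10 February 2017; 2 November 2016 is outside that window, so Galkir Province is on standard time at UTC+07:30.
08:00 local − 7h30m = 00:30 UTC.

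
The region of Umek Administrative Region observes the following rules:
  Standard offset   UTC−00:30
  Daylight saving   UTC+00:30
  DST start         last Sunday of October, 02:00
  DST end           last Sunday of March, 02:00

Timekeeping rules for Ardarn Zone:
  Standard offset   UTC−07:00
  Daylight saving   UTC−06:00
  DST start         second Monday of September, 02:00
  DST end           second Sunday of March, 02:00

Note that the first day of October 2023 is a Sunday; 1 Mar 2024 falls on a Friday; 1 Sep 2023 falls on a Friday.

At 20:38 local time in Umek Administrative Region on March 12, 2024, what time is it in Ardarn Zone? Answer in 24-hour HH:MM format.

13:08

1 October 2023 is a Sunday, so Sundays fall on 1, 8, 15, 22, 29; the last is October 29.
1 March 2024 is a Friday, so Sundays fall on 3, 10, 17, 24, 31; the last is March 31.
March 12, 2024 lies within the daylight-saving period (29 October 2023 – 31 March 2024), so Umek Administrative Region is on daylight time, UTC+00:30.
20:38 Umek Administrative Region − 0h30m = 20:08 UTC.
1 September 2023 is a Friday, so the first Monday is September 4 and the second is September 11.
1 March 2024 is a Friday, so the first Sunday is March 3 and the second is March 10.
At the standard offset (UTC−07:00), 20:08 UTC − 7h = 13:08 Ardarn Zone standard time.
Daylight saving runs 11 September 2023 – 10 March 2024; the standard-time date in Ardarn Zone, March 12, 2024, is outside that window, so Ardarn Zone is on standard time at UTC−07:00.
20:08 UTC − 7h = 13:08 Ardarn Zone.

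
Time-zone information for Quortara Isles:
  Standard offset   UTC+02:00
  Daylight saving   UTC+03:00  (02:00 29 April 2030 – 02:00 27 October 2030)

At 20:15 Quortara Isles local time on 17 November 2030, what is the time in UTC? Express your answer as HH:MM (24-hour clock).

18:15

17 November 2030 does not fall between 29 April and 27 October, so daylight saving is not in effect and Quortara Isles is at UTC+02:00.
20:15 local − 2h = 18:15 UTC.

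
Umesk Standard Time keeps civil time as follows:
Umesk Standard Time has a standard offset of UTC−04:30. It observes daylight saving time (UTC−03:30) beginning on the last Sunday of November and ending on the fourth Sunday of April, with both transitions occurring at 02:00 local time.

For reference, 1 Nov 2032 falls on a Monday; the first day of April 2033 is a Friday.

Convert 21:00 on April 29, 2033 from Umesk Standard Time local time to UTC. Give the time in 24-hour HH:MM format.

1 November 2032 is a Monday, so Sundays fall on 7, 14, 21, 28; the last is November 28.
1 April 2033 is a Friday, so the first Sunday is April 3 and the fourth is April 24.
Daylight saving runs 28 November 2032 – 24 April 2033; April 29, 2033 is outside that window, so Umesk Standard Time is on standard time at UTC−04:30.
21:00 local + 4h30m = 01:30 UTC (rolling into the next day, 30 April 2033).

01:30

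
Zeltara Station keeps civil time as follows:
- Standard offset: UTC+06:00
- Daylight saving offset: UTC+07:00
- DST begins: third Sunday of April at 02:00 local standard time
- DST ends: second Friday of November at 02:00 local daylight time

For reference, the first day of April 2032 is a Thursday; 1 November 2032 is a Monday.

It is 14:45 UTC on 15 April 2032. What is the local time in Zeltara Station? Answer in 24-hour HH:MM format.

1 April 2032 is a Thursday, so the first Sunday is April 4 and the third is April 18.
1 November 2032 is a Monday, so the first Friday is November 5 and the second is November 12.
At the standard offset (UTC+06:00), 14:45 UTC + 6h = 20:45 Zeltara Station standard time.
Daylight saving runs 18 April – 12 November; the standard-time date in Zeltara Station, 15 April 2032, is outside that window, so Zeltara Station is on standard time at UTC+06:00.
14:45 UTC + 6h = 20:45 local.

20:45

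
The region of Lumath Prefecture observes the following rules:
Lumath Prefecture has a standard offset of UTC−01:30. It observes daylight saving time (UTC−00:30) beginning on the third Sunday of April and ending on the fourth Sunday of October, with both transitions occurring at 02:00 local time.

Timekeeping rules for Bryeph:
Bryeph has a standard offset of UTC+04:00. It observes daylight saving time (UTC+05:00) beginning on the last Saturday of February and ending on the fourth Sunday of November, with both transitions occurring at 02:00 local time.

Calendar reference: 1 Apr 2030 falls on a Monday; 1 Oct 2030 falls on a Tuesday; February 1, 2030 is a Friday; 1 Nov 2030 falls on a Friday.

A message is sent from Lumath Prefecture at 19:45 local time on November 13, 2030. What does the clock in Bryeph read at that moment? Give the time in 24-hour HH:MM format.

1 April 2030 is a Monday, so the first Sunday is April 7 and the third is April 21.
1 October 2030 is a Tuesday, so the first Sunday is October 6 and the fourth is October 27.
November 13, 2030 is outside the daylight-saving period (21 April – 27 October), so Lumath Prefecture is on standard time, UTC−01:30.
19:45 Lumath Prefecture + 1h30m = 21:15 UTC.
1 February 2030 is a Friday, so Saturdays fall on 2, 9, 16, 23; the last is February 23.
1 November 2030 is a Friday, so the first Sunday is November 3 and the fourth is November 24.
At the standard offset (UTC+04:00), 21:15 UTC + 4h = 01:15 Bryeph standard time (rolling into the next day, 14 November 2030).
Daylight saving runs 23 February – 24 November; the standard-time date in Bryeph, November 14, 2030, is inside that window, so Bryeph is at UTC+05:00.
21:15 UTC + 5h = 02:15 Bryeph (rolling into the next day, 14 November 2030).

02:15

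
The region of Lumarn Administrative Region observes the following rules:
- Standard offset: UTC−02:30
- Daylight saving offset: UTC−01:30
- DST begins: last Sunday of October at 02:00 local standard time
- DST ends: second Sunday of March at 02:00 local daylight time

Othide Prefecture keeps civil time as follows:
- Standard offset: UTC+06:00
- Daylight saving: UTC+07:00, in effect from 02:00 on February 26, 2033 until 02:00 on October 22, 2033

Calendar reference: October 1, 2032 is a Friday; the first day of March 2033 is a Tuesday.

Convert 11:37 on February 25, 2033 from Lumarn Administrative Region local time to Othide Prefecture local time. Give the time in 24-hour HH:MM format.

19:07

1 October 2032 is a Friday, so Sundays fall on 3, 10, 17, 24, 31; the last is October 31.
1 March 2033 is a Tuesday, so the first Sunday is March 6 and the second is March 13.
February 25, 2033 falls between 31 October 2032 and 13 March 2033, so daylight saving is in effect and Lumarn Administrative Region is at UTC−01:30.
11:37 Lumarn Administrative Region + 1h30m = 13:07 UTC.
At the standard offset (UTC+06:00), 13:07 UTC + 6h = 19:07 Othide Prefecture standard time.
Daylight saving runs 26 February – 22 October; the standard-time date in Othide Prefecture, February 25, 2033, is outside that window, so Othide Prefecture is on standard time at UTC+06:00.
13:07 UTC + 6h = 19:07 Othide Prefecture.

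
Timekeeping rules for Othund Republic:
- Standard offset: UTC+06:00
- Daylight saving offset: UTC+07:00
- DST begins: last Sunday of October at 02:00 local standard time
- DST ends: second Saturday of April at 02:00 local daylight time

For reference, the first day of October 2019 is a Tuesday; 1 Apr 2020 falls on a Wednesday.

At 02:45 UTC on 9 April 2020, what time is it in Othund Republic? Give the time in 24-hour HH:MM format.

09:45

1 October 2019 is a Tuesday, so Sundays fall on 6, 13, 20, 27; the last is October 27.
1 April 2020 is a Wednesday, so the first Saturday is April 4 and the second is April 11.
At the standard offset (UTC+06:00), 02:45 UTC + 6h = 08:45 Othund Republic standard time.
Daylight saving runs 27 October 2019 – 11 April 2020; the standard-time date in Othund Republic, 9 April 2020, is inside that window, so Othund Republic is at UTC+07:00.
02:45 UTC + 7h = 09:45 local.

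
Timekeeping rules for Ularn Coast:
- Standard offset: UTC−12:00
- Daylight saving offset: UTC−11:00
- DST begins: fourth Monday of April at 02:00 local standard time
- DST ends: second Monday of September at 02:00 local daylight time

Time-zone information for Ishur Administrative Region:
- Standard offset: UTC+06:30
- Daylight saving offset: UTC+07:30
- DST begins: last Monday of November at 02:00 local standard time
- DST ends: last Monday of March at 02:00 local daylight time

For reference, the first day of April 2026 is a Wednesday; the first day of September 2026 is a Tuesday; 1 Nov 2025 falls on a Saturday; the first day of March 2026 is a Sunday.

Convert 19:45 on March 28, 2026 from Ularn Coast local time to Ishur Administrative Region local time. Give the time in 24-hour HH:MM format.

15:15

1 April 2026 is a Wednesday, so the first Monday is April 6 and the fourth is April 27.
1 September 2026 is a Tuesday, so the first Monday is September 7 and the second is September 14.
March 28, 2026 does not fall between 27 April and 14 September, so daylight saving is not in effect and Ularn Coast is at UTC−12:00.
19:45 Ularn Coast + 12h = 07:45 UTC (rolling into the next day, 29 March 2026).
1 November 2025 is a Saturday, so Mondays fall on 3, 10, 17, 24; the last is November 24.
1 March 2026 is a Sunday, so Mondays fall on 2, 9, 16, 23, 30; the last is March 30.
At the standard offset (UTC+06:30), 07:45 UTC + 6h30m = 14:15 Ishur Administrative Region standard time.
The standard-time date in Ishur Administrative Region, March 29, 2026, falls between 24 November 2025 and 30 March 2026, so daylight saving is in effect and Ishur Administrative Region is at UTC+07:30.
07:45 UTC + 7h30m = 15:15 Ishur Administrative Region.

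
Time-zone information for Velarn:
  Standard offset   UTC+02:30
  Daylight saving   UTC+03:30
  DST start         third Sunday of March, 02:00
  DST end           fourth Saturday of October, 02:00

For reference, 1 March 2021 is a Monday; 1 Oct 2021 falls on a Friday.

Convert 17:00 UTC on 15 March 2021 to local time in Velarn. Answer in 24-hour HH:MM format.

19:30

1 March 2021 is a Monday, so the first Sunday is March 7 and the third is March 21.
1 October 2021 is a Friday, so the first Saturday is October 2 and the fourth is October 23.
At the standard offset (UTC+02:30), 17:00 UTC + 2h30m = 19:30 Velarn standard time.
The standard-time date in Velarn, 15 March 2021, is outside the daylight-saving period (21 March – 23 October), so Velarn is on standard time, UTC+02:30.
17:00 UTC + 2h30m = 19:30 local.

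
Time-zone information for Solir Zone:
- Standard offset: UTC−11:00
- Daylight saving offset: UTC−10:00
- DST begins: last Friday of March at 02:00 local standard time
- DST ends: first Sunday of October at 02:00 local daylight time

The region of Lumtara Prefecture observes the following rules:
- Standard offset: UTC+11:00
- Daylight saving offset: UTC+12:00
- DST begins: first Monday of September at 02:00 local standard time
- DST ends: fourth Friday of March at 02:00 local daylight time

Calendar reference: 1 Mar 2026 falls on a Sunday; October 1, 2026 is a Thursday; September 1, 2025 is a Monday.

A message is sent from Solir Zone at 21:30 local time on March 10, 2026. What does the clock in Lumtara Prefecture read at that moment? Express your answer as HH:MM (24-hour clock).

1 March 2026 is a Sunday, so Fridays fall on 6, 13, 20, 27; the last is March 27.
1 October 2026 is a Thursday, so the first Sunday is October 4.
March 10, 2026 is outside the daylight-saving period (27 March – 4 October), so Solir Zone is on standard time, UTC−11:00.
21:30 Solir Zone + 11h = 08:30 UTC (rolling into the next day, 11 March 2026).
1 September 2025 is a Monday, so the first Monday is September 1.
1 March 2026 is a Sunday, so the first Friday is March 6 and the fourth is March 27.
At the standard offset (UTC+11:00), 08:30 UTC + 11h = 19:30 Lumtara Prefecture standard time.
Daylight saving runs 1 September 2025 – 27 March 2026; the standard-time date in Lumtara Prefecture, March 11, 2026, is inside that window, so Lumtara Prefecture is at UTC+12:00.
08:30 UTC + 12h = 20:30 Lumtara Prefecture.

20:30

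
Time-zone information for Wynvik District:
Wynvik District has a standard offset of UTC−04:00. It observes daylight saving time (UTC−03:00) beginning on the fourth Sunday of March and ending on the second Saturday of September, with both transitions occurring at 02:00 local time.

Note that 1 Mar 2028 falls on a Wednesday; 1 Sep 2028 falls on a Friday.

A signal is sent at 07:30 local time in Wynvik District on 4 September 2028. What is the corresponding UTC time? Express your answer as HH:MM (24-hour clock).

1 March 2028 is a Wednesday, so the first Sunday is March 5 and the fourth is March 26.
1 September 2028 is a Friday, so the first Saturday is September 2 and the second is September 9.
4 September 2028 lies within the daylight-saving period (26 March – 9 September), so Wynvik District is on daylight time, UTC−03:00.
07:30 local + 3h = 10:30 UTC.

10:30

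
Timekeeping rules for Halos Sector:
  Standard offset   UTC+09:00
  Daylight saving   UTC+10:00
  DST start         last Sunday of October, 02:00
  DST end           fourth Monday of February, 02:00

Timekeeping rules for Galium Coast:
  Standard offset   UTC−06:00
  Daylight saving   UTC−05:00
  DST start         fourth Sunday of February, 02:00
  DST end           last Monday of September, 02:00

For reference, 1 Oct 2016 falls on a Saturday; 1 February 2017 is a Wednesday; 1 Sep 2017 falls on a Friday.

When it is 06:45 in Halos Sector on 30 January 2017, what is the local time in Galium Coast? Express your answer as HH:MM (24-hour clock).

14:45

1 October 2016 is a Saturday, so Sundays fall on 2, 9, 16, 23, 30; the last is October 30.
1 February 2017 is a Wednesday, so the first Monday is February 6 and the fourth is February 27.
30 January 2017 lies within the daylight-saving period (30 October 2016 – 27 February 2017), so Halos Sector is on daylight time, UTC+10:00.
06:45 Halos Sector − 10h = 20:45 UTC (rolling into the previous day, 29 January 2017).
1 February 2017 is a Wednesday, so the first Sunday is February 5 and the fourth is February 26.
1 September 2017 is a Friday, so Mondays fall on 4, 11, 18, 25; the last is September 25.
At the standard offset (UTC−06:00), 20:45 UTC − 6h = 14:45 Galium Coast standard time.
Daylight saving runs 26 February – 25 September; the standard-time date in Galium Coast, 29 January 2017, is outside that window, so Galium Coast is on standard time at UTC−06:00.
20:45 UTC − 6h = 14:45 Galium Coast.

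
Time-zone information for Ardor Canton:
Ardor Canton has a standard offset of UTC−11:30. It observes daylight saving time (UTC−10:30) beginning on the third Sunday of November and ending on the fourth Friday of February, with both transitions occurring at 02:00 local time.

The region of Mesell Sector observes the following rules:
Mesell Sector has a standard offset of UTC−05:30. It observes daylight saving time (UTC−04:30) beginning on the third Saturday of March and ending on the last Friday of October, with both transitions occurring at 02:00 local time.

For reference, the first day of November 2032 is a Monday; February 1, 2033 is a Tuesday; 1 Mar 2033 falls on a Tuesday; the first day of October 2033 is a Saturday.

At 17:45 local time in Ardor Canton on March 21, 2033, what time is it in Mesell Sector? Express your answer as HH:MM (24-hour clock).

00:45

1 November 2032 is a Monday, so the first Sunday is November 7 and the third is November 21.
1 February 2033 is a Tuesday, so the first Friday is February 4 and the fourth is February 25.
March 21, 2033 is outside the daylight-saving period (21 November 2032 – 25 February 2033), so Ardor Canton is on standard time, UTC−11:30.
17:45 Ardor Canton + 11h30m = 05:15 UTC (rolling into the next day, 22 March 2033).
1 March 2033 is a Tuesday, so the first Saturday is March 5 and the third is March 19.
1 October 2033 is a Saturday, so Fridays fall on 7, 14, 21, 28; the last is October 28.
At the standard offset (UTC−05:30), 05:15 UTC − 5h30m = 23:45 Mesell Sector standard time (rolling into the previous day, 21 March 2033).
The standard-time date in Mesell Sector, March 21, 2033, falls between 19 March and 28 October, so daylight saving is in effect and Mesell Sector is at UTC−04:30.
05:15 UTC − 4h30m = 00:45 Mesell Sector.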